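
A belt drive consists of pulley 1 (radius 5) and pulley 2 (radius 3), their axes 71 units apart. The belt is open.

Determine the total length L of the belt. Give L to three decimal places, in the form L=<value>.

L=167.189

open belt: β = asin((r2−r1)/C) = asin(-2/71) = -1.6142°
wrap1 = π − 2β = 183.2284°
wrap2 = π + 2β = 176.7716°
tangent length = C·cosβ = 70.9718
L = r1·wrap1 + r2·wrap2 + 2·C·cosβ = 5·3.1979 + 3·3.0852 + 2·70.9718 = 167.1891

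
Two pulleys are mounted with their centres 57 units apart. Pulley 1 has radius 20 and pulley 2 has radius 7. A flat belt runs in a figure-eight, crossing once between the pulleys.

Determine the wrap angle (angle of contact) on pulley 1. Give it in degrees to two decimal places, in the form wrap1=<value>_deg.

wrap1=236.55_deg

crossed belt: β = asin((r1+r2)/C) = asin(27/57) = 28.2737°
wrap1 = wrap2 = π + 2β = 236.5474°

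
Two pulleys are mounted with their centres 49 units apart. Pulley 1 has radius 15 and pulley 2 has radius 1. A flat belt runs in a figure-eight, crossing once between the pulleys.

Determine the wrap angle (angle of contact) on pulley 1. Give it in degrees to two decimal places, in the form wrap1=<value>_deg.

crossed belt: β = asin((r1+r2)/C) = asin(16/49) = 19.0583°
wrap1 = wrap2 = π + 2β = 218.1167°

wrap1=218.12_deg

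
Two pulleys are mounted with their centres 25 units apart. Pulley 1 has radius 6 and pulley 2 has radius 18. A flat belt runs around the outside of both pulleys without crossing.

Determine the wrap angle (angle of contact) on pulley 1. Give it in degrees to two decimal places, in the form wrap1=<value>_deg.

open belt: β = asin((r2−r1)/C) = asin(12/25) = 28.6854°
wrap1 = π − 2β = 122.6292°
wrap2 = π + 2β = 237.3708°

wrap1=122.63_deg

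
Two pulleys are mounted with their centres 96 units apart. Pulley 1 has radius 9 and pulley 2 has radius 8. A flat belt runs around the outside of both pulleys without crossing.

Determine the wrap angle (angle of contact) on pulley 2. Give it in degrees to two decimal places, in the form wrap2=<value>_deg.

wrap2=178.81_deg

open belt: β = asin((r2−r1)/C) = asin(-1/96) = -0.5968°
wrap1 = π − 2β = 181.1937°
wrap2 = π + 2β = 178.8063°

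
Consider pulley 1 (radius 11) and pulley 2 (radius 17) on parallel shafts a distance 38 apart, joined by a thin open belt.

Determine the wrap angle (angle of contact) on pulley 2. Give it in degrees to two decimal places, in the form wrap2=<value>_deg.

wrap2=198.17_deg

open belt: β = asin((r2−r1)/C) = asin(6/38) = 9.0847°
wrap1 = π − 2β = 161.8306°
wrap2 = π + 2β = 198.1694°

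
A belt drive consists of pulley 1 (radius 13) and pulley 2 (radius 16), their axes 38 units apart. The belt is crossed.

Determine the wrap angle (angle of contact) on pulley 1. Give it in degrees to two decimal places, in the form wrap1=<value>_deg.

crossed belt: β = asin((r1+r2)/C) = asin(29/38) = 49.7434°
wrap1 = wrap2 = π + 2β = 279.4868°

wrap1=279.49_deg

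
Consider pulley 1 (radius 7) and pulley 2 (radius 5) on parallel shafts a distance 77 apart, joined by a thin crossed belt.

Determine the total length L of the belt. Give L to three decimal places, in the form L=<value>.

crossed belt: β = asin((r1+r2)/C) = asin(12/77) = 8.9658°
wrap1 = wrap2 = π + 2β = 197.9315°
tangent length = C·cosβ = 76.0592
L = (r1+r2)·wrap + 2·C·cosβ = 12·3.4546 + 2·76.0592 = 193.5731

L=193.573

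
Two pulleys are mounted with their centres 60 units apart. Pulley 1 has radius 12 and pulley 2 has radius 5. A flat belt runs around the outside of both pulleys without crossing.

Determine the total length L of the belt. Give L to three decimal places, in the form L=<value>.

open belt: β = asin((r2−r1)/C) = asin(-7/60) = -6.6998°
wrap1 = π − 2β = 193.3995°
wrap2 = π + 2β = 166.6005°
tangent length = C·cosβ = 59.5903
L = r1·wrap1 + r2·wrap2 + 2·C·cosβ = 12·3.3755 + 5·2.9077 + 2·59.5903 = 174.2247

L=174.225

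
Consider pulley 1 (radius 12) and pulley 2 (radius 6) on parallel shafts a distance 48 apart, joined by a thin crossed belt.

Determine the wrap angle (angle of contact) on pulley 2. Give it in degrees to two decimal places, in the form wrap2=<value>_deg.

wrap2=224.05_deg

crossed belt: β = asin((r1+r2)/C) = asin(18/48) = 22.0243°
wrap1 = wrap2 = π + 2β = 224.0486°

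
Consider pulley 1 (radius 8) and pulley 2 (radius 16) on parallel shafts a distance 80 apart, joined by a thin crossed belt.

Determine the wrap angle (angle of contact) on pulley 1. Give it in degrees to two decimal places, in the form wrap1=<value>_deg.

wrap1=214.92_deg

crossed belt: β = asin((r1+r2)/C) = asin(24/80) = 17.4576°
wrap1 = wrap2 = π + 2β = 214.9152°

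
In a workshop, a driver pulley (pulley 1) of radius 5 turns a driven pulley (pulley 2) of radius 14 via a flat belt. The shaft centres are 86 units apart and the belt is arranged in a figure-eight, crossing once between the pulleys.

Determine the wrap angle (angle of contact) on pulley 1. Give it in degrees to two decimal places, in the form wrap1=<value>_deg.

crossed belt: β = asin((r1+r2)/C) = asin(19/86) = 12.7637°
wrap1 = wrap2 = π + 2β = 205.5274°

wrap1=205.53_deg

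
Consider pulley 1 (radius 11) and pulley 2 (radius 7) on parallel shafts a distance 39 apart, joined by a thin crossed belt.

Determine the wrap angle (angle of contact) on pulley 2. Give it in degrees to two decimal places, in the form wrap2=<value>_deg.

wrap2=234.97_deg

crossed belt: β = asin((r1+r2)/C) = asin(18/39) = 27.4864°
wrap1 = wrap2 = π + 2β = 234.9729°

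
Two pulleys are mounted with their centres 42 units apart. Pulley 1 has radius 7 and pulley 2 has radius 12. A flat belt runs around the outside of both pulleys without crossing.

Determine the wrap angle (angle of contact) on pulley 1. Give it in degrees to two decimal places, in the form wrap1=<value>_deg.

open belt: β = asin((r2−r1)/C) = asin(5/42) = 6.8371°
wrap1 = π − 2β = 166.3257°
wrap2 = π + 2β = 193.6743°

wrap1=166.33_deg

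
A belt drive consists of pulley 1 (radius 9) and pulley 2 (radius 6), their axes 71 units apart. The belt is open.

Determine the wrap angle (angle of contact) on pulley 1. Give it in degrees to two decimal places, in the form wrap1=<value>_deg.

wrap1=184.84_deg

open belt: β = asin((r2−r1)/C) = asin(-3/71) = -2.4217°
wrap1 = π − 2β = 184.8433°
wrap2 = π + 2β = 175.1567°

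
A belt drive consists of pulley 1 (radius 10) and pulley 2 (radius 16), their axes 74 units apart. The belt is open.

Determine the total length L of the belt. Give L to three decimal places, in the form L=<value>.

L=230.168

open belt: β = asin((r2−r1)/C) = asin(6/74) = 4.6507°
wrap1 = π − 2β = 170.6986°
wrap2 = π + 2β = 189.3014°
tangent length = C·cosβ = 73.7564
L = r1·wrap1 + r2·wrap2 + 2·C·cosβ = 10·2.9793 + 16·3.3039 + 2·73.7564 = 230.1682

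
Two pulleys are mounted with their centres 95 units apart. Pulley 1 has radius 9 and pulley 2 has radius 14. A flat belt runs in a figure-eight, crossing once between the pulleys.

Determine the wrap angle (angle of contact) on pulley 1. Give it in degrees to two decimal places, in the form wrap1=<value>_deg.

wrap1=208.02_deg

crossed belt: β = asin((r1+r2)/C) = asin(23/95) = 14.0108°
wrap1 = wrap2 = π + 2β = 208.0217°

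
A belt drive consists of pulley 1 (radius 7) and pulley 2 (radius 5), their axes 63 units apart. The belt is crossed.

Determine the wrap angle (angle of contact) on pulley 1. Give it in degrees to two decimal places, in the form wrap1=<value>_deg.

wrap1=201.96_deg

crossed belt: β = asin((r1+r2)/C) = asin(12/63) = 10.9806°
wrap1 = wrap2 = π + 2β = 201.9612°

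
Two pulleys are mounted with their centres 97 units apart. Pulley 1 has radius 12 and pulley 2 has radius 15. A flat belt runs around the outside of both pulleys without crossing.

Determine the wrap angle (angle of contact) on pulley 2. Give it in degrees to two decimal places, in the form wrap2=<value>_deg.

open belt: β = asin((r2−r1)/C) = asin(3/97) = 1.7723°
wrap1 = π − 2β = 176.4554°
wrap2 = π + 2β = 183.5446°

wrap2=183.54_deg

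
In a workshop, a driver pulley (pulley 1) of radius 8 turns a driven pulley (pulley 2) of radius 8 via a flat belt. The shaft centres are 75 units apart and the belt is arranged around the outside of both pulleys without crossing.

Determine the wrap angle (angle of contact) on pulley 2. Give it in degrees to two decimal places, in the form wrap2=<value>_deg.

wrap2=180.00_deg

open belt: β = asin((r2−r1)/C) = asin(0/75) = 0.0000°
wrap1 = π − 2β = 180.0000°
wrap2 = π + 2β = 180.0000°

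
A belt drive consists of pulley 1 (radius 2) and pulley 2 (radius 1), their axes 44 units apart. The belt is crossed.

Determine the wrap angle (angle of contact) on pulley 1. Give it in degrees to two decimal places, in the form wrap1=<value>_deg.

wrap1=187.82_deg

crossed belt: β = asin((r1+r2)/C) = asin(3/44) = 3.9096°
wrap1 = wrap2 = π + 2β = 187.8191°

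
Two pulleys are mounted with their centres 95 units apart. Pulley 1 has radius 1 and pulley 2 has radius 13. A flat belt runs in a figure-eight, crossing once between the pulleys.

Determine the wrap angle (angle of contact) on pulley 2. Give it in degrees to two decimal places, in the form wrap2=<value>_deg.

crossed belt: β = asin((r1+r2)/C) = asin(14/95) = 8.4745°
wrap1 = wrap2 = π + 2β = 196.9489°

wrap2=196.95_deg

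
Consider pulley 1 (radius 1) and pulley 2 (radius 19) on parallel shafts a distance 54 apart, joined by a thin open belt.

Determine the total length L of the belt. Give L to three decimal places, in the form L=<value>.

L=176.889

open belt: β = asin((r2−r1)/C) = asin(18/54) = 19.4712°
wrap1 = π − 2β = 141.0576°
wrap2 = π + 2β = 218.9424°
tangent length = C·cosβ = 50.9117
L = r1·wrap1 + r2·wrap2 + 2·C·cosβ = 1·2.4619 + 19·3.8213 + 2·50.9117 = 176.8894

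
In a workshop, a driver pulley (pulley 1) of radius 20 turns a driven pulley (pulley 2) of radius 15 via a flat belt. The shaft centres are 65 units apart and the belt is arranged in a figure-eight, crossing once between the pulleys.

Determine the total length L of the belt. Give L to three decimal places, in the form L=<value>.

crossed belt: β = asin((r1+r2)/C) = asin(35/65) = 32.5790°
wrap1 = wrap2 = π + 2β = 245.1579°
tangent length = C·cosβ = 54.7723
L = (r1+r2)·wrap + 2·C·cosβ = 35·4.2788 + 2·54.7723 = 259.3030

L=259.303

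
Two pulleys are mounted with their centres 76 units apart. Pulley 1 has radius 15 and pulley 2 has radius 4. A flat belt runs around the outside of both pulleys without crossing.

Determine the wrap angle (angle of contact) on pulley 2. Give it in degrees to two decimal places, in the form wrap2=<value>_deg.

wrap2=163.36_deg

open belt: β = asin((r2−r1)/C) = asin(-11/76) = -8.3220°
wrap1 = π − 2β = 196.6441°
wrap2 = π + 2β = 163.3559°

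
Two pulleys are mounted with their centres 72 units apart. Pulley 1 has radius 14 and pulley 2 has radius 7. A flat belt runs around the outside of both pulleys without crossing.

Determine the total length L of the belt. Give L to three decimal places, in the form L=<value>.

L=210.655

open belt: β = asin((r2−r1)/C) = asin(-7/72) = -5.5792°
wrap1 = π − 2β = 191.1585°
wrap2 = π + 2β = 168.8415°
tangent length = C·cosβ = 71.6589
L = r1·wrap1 + r2·wrap2 + 2·C·cosβ = 14·3.3363 + 7·2.9468 + 2·71.6589 = 210.6545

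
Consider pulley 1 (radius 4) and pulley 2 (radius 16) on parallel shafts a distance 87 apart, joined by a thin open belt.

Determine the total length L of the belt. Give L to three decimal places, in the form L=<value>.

L=238.490

open belt: β = asin((r2−r1)/C) = asin(12/87) = 7.9281°
wrap1 = π − 2β = 164.1437°
wrap2 = π + 2β = 195.8563°
tangent length = C·cosβ = 86.1684
L = r1·wrap1 + r2·wrap2 + 2·C·cosβ = 4·2.8648 + 16·3.4183 + 2·86.1684 = 238.4897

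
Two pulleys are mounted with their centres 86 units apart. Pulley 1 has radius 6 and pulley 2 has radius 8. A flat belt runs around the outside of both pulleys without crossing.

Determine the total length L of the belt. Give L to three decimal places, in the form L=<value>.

L=216.029

open belt: β = asin((r2−r1)/C) = asin(2/86) = 1.3326°
wrap1 = π − 2β = 177.3348°
wrap2 = π + 2β = 182.6652°
tangent length = C·cosβ = 85.9767
L = r1·wrap1 + r2·wrap2 + 2·C·cosβ = 6·3.0951 + 8·3.1881 + 2·85.9767 = 216.0288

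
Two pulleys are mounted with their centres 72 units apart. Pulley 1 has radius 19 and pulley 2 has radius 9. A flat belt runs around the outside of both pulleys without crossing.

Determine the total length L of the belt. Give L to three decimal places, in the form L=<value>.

open belt: β = asin((r2−r1)/C) = asin(-10/72) = -7.9836°
wrap1 = π − 2β = 195.9671°
wrap2 = π + 2β = 164.0329°
tangent length = C·cosβ = 71.3022
L = r1·wrap1 + r2·wrap2 + 2·C·cosβ = 19·3.4203 + 9·2.8629 + 2·71.3022 = 233.3557

L=233.356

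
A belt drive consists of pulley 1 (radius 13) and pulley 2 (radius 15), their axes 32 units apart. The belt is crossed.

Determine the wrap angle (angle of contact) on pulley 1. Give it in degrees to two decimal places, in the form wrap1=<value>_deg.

crossed belt: β = asin((r1+r2)/C) = asin(28/32) = 61.0450°
wrap1 = wrap2 = π + 2β = 302.0900°

wrap1=302.09_deg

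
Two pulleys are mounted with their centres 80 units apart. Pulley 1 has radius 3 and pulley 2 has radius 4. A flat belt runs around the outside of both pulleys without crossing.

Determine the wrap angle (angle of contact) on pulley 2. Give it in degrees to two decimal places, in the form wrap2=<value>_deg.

wrap2=181.43_deg

open belt: β = asin((r2−r1)/C) = asin(1/80) = 0.7162°
wrap1 = π − 2β = 178.5676°
wrap2 = π + 2β = 181.4324°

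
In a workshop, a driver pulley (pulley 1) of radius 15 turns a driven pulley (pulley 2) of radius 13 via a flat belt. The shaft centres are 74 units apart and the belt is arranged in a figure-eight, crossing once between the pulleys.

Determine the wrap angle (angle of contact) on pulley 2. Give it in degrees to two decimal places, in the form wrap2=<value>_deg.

crossed belt: β = asin((r1+r2)/C) = asin(28/74) = 22.2333°
wrap1 = wrap2 = π + 2β = 224.4665°

wrap2=224.47_deg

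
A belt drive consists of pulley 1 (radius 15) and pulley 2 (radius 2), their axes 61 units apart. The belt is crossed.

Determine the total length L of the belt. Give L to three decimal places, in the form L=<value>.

crossed belt: β = asin((r1+r2)/C) = asin(17/61) = 16.1819°
wrap1 = wrap2 = π + 2β = 212.3639°
tangent length = C·cosβ = 58.5833
L = (r1+r2)·wrap + 2·C·cosβ = 17·3.7064 + 2·58.5833 = 180.1762

L=180.176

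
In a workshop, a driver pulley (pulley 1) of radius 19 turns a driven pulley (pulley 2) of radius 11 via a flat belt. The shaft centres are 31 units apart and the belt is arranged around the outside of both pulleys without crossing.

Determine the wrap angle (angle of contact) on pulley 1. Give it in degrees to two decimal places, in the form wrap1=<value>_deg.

open belt: β = asin((r2−r1)/C) = asin(-8/31) = -14.9552°
wrap1 = π − 2β = 209.9105°
wrap2 = π + 2β = 150.0895°

wrap1=209.91_deg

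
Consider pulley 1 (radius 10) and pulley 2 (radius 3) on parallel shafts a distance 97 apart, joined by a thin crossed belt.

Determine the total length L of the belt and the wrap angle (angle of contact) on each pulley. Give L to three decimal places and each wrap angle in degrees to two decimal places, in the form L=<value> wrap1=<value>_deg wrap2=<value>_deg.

crossed belt: β = asin((r1+r2)/C) = asin(13/97) = 7.7020°
wrap1 = wrap2 = π + 2β = 195.4040°
tangent length = C·cosβ = 96.1249
L = (r1+r2)·wrap + 2·C·cosβ = 13·3.4104 + 2·96.1249 = 236.5856

L=236.586 wrap1=195.40_deg wrap2=195.40_deg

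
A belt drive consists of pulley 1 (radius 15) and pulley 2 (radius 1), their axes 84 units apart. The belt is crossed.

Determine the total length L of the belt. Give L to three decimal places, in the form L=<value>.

L=221.322

crossed belt: β = asin((r1+r2)/C) = asin(16/84) = 10.9806°
wrap1 = wrap2 = π + 2β = 201.9612°
tangent length = C·cosβ = 82.4621
L = (r1+r2)·wrap + 2·C·cosβ = 16·3.5249 + 2·82.4621 = 221.3224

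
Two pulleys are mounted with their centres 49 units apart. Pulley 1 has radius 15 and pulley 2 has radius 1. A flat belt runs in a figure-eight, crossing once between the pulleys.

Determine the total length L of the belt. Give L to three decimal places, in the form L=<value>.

crossed belt: β = asin((r1+r2)/C) = asin(16/49) = 19.0583°
wrap1 = wrap2 = π + 2β = 218.1167°
tangent length = C·cosβ = 46.3141
L = (r1+r2)·wrap + 2·C·cosβ = 16·3.8069 + 2·46.3141 = 153.5380

L=153.538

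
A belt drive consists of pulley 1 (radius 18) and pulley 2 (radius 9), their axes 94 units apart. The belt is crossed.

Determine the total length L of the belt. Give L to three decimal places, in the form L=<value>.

L=280.633

crossed belt: β = asin((r1+r2)/C) = asin(27/94) = 16.6924°
wrap1 = wrap2 = π + 2β = 213.3849°
tangent length = C·cosβ = 90.0389
L = (r1+r2)·wrap + 2·C·cosβ = 27·3.7243 + 2·90.0389 = 280.6330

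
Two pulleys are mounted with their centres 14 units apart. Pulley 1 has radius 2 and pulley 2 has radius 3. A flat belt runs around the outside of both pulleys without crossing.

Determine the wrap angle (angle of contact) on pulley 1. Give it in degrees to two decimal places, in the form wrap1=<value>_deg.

wrap1=171.81_deg

open belt: β = asin((r2−r1)/C) = asin(1/14) = 4.0960°
wrap1 = π − 2β = 171.8079°
wrap2 = π + 2β = 188.1921°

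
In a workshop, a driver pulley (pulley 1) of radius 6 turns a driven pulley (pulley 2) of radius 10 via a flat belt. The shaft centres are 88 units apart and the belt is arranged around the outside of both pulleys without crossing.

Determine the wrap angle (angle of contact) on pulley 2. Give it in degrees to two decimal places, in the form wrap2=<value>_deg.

wrap2=185.21_deg

open belt: β = asin((r2−r1)/C) = asin(4/88) = 2.6053°
wrap1 = π − 2β = 174.7895°
wrap2 = π + 2β = 185.2105°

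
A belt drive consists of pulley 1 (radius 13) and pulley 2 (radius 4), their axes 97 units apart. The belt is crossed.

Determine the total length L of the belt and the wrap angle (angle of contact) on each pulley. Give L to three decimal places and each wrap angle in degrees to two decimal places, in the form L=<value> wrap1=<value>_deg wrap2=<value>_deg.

L=250.394 wrap1=200.19_deg wrap2=200.19_deg

crossed belt: β = asin((r1+r2)/C) = asin(17/97) = 10.0937°
wrap1 = wrap2 = π + 2β = 200.1873°
tangent length = C·cosβ = 95.4987
L = (r1+r2)·wrap + 2·C·cosβ = 17·3.4939 + 2·95.4987 = 250.3942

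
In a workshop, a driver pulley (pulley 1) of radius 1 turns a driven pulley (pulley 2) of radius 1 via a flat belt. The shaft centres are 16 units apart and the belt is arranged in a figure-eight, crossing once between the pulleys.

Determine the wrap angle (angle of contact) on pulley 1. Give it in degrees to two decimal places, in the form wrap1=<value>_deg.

crossed belt: β = asin((r1+r2)/C) = asin(2/16) = 7.1808°
wrap1 = wrap2 = π + 2β = 194.3615°

wrap1=194.36_deg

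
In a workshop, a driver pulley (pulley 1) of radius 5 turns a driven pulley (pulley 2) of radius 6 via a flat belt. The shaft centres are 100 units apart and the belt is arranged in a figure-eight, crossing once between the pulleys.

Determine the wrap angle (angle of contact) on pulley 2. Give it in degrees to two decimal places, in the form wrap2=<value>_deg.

wrap2=192.63_deg

crossed belt: β = asin((r1+r2)/C) = asin(11/100) = 6.3153°
wrap1 = wrap2 = π + 2β = 192.6306°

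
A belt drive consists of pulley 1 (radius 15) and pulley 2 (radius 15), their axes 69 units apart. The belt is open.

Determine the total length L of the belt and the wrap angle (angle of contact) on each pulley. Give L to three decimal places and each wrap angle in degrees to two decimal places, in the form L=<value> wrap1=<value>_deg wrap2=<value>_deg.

open belt: β = asin((r2−r1)/C) = asin(0/69) = 0.0000°
wrap1 = π − 2β = 180.0000°
wrap2 = π + 2β = 180.0000°
tangent length = C·cosβ = 69.0000
L = r1·wrap1 + r2·wrap2 + 2·C·cosβ = 15·3.1416 + 15·3.1416 + 2·69.0000 = 232.2478

L=232.248 wrap1=180.00_deg wrap2=180.00_deg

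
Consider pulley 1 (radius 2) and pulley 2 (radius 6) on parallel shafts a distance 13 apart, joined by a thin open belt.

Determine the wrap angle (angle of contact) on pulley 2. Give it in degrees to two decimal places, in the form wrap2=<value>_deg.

wrap2=215.84_deg

open belt: β = asin((r2−r1)/C) = asin(4/13) = 17.9202°
wrap1 = π − 2β = 144.1596°
wrap2 = π + 2β = 215.8404°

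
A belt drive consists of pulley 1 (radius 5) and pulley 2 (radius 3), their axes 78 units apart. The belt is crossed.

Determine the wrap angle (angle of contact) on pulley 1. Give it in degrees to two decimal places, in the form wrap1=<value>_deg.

crossed belt: β = asin((r1+r2)/C) = asin(8/78) = 5.8868°
wrap1 = wrap2 = π + 2β = 191.7737°

wrap1=191.77_deg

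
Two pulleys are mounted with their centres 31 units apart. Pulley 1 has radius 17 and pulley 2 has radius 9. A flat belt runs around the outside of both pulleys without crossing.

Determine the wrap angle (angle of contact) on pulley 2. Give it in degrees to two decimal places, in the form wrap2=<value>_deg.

open belt: β = asin((r2−r1)/C) = asin(-8/31) = -14.9552°
wrap1 = π − 2β = 209.9105°
wrap2 = π + 2β = 150.0895°

wrap2=150.09_deg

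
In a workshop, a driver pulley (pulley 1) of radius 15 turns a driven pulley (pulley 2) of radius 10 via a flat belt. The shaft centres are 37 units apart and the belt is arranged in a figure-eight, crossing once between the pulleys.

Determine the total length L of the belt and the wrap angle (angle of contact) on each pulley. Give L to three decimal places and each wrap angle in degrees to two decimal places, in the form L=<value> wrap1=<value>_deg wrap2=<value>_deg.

L=170.187 wrap1=265.01_deg wrap2=265.01_deg

crossed belt: β = asin((r1+r2)/C) = asin(25/37) = 42.5066°
wrap1 = wrap2 = π + 2β = 265.0133°
tangent length = C·cosβ = 27.2764
L = (r1+r2)·wrap + 2·C·cosβ = 25·4.6254 + 2·27.2764 = 170.1866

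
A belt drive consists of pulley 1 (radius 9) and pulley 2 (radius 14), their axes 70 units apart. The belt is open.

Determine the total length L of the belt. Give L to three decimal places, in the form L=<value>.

L=212.614

open belt: β = asin((r2−r1)/C) = asin(5/70) = 4.0960°
wrap1 = π − 2β = 171.8079°
wrap2 = π + 2β = 188.1921°
tangent length = C·cosβ = 69.8212
L = r1·wrap1 + r2·wrap2 + 2·C·cosβ = 9·2.9986 + 14·3.2846 + 2·69.8212 = 212.6139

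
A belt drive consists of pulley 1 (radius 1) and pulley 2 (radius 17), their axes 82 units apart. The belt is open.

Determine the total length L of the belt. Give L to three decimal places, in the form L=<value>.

L=223.681

open belt: β = asin((r2−r1)/C) = asin(16/82) = 11.2518°
wrap1 = π − 2β = 157.4963°
wrap2 = π + 2β = 202.5037°
tangent length = C·cosβ = 80.4239
L = r1·wrap1 + r2·wrap2 + 2·C·cosβ = 1·2.7488 + 17·3.5344 + 2·80.4239 = 223.6806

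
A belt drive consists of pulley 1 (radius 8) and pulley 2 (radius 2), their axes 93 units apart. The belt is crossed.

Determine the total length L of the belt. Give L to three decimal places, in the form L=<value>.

crossed belt: β = asin((r1+r2)/C) = asin(10/93) = 6.1728°
wrap1 = wrap2 = π + 2β = 192.3455°
tangent length = C·cosβ = 92.4608
L = (r1+r2)·wrap + 2·C·cosβ = 10·3.3571 + 2·92.4608 = 218.4922

L=218.492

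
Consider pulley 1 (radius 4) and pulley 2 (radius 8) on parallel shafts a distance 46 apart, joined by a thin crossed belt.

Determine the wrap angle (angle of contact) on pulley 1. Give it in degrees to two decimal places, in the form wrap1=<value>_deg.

crossed belt: β = asin((r1+r2)/C) = asin(12/46) = 15.1217°
wrap1 = wrap2 = π + 2β = 210.2433°

wrap1=210.24_deg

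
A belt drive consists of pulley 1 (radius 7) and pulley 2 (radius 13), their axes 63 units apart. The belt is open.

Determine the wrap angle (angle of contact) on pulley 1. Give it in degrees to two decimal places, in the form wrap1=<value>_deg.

wrap1=169.07_deg

open belt: β = asin((r2−r1)/C) = asin(6/63) = 5.4650°
wrap1 = π − 2β = 169.0700°
wrap2 = π + 2β = 190.9300°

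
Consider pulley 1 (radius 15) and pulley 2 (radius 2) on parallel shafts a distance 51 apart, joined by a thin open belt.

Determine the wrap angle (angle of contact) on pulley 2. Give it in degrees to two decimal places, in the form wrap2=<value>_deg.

open belt: β = asin((r2−r1)/C) = asin(-13/51) = -14.7678°
wrap1 = π − 2β = 209.5356°
wrap2 = π + 2β = 150.4644°

wrap2=150.46_deg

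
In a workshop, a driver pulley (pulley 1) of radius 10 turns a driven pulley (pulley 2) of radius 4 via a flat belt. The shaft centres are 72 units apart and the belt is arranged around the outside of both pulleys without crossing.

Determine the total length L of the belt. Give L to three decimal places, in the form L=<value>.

open belt: β = asin((r2−r1)/C) = asin(-6/72) = -4.7802°
wrap1 = π − 2β = 189.5604°
wrap2 = π + 2β = 170.4396°
tangent length = C·cosβ = 71.7496
L = r1·wrap1 + r2·wrap2 + 2·C·cosβ = 10·3.3085 + 4·2.9747 + 2·71.7496 = 188.4826

L=188.483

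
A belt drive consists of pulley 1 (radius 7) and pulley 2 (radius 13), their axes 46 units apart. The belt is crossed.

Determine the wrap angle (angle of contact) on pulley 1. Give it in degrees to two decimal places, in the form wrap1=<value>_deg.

wrap1=231.54_deg

crossed belt: β = asin((r1+r2)/C) = asin(20/46) = 25.7715°
wrap1 = wrap2 = π + 2β = 231.5429°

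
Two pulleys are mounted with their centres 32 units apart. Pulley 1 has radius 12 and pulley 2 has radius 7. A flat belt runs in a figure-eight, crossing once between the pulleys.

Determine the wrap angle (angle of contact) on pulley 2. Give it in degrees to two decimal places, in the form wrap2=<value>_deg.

crossed belt: β = asin((r1+r2)/C) = asin(19/32) = 36.4236°
wrap1 = wrap2 = π + 2β = 252.8471°

wrap2=252.85_deg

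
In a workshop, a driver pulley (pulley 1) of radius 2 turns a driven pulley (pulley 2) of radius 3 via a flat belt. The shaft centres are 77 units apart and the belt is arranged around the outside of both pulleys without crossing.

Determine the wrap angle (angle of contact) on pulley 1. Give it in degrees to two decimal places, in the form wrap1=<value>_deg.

open belt: β = asin((r2−r1)/C) = asin(1/77) = 0.7441°
wrap1 = π − 2β = 178.5118°
wrap2 = π + 2β = 181.4882°

wrap1=178.51_deg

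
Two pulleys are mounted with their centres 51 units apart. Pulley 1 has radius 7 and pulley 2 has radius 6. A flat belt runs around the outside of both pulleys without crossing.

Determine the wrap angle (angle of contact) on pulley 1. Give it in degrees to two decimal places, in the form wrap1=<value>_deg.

wrap1=182.25_deg

open belt: β = asin((r2−r1)/C) = asin(-1/51) = -1.1235°
wrap1 = π − 2β = 182.2470°
wrap2 = π + 2β = 177.7530°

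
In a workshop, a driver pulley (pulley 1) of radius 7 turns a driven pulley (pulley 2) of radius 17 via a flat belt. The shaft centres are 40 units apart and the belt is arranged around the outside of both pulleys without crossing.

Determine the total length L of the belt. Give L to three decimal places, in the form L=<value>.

L=157.911

open belt: β = asin((r2−r1)/C) = asin(10/40) = 14.4775°
wrap1 = π − 2β = 151.0450°
wrap2 = π + 2β = 208.9550°
tangent length = C·cosβ = 38.7298
L = r1·wrap1 + r2·wrap2 + 2·C·cosβ = 7·2.6362 + 17·3.6470 + 2·38.7298 = 157.9115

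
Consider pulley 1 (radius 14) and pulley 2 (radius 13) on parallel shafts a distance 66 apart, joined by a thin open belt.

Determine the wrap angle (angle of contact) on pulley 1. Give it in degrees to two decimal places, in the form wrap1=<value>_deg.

wrap1=181.74_deg

open belt: β = asin((r2−r1)/C) = asin(-1/66) = -0.8682°
wrap1 = π − 2β = 181.7363°
wrap2 = π + 2β = 178.2637°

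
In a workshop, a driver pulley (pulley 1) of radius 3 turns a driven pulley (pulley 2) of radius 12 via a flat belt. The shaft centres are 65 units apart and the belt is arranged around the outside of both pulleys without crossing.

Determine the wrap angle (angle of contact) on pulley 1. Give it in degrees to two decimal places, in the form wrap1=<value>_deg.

open belt: β = asin((r2−r1)/C) = asin(9/65) = 7.9588°
wrap1 = π − 2β = 164.0823°
wrap2 = π + 2β = 195.9177°

wrap1=164.08_deg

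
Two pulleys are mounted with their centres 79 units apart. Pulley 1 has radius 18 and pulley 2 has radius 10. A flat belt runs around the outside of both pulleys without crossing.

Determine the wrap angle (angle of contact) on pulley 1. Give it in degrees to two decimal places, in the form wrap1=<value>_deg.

wrap1=191.62_deg

open belt: β = asin((r2−r1)/C) = asin(-8/79) = -5.8121°
wrap1 = π − 2β = 191.6241°
wrap2 = π + 2β = 168.3759°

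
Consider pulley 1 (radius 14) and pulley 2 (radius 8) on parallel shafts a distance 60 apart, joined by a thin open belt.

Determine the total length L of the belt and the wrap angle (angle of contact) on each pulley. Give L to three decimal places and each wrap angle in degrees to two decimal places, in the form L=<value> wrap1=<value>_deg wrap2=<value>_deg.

open belt: β = asin((r2−r1)/C) = asin(-6/60) = -5.7392°
wrap1 = π − 2β = 191.4783°
wrap2 = π + 2β = 168.5217°
tangent length = C·cosβ = 59.6992
L = r1·wrap1 + r2·wrap2 + 2·C·cosβ = 14·3.3419 + 8·2.9413 + 2·59.6992 = 189.7155

L=189.716 wrap1=191.48_deg wrap2=168.52_deg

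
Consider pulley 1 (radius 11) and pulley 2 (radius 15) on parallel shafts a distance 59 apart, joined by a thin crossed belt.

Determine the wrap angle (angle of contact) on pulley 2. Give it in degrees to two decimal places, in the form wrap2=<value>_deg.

crossed belt: β = asin((r1+r2)/C) = asin(26/59) = 26.1471°
wrap1 = wrap2 = π + 2β = 232.2943°

wrap2=232.29_deg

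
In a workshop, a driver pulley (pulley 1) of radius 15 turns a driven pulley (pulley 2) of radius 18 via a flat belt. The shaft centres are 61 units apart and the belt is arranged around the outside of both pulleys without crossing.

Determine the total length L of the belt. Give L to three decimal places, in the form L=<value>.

open belt: β = asin((r2−r1)/C) = asin(3/61) = 2.8190°
wrap1 = π − 2β = 174.3621°
wrap2 = π + 2β = 185.6379°
tangent length = C·cosβ = 60.9262
L = r1·wrap1 + r2·wrap2 + 2·C·cosβ = 15·3.0432 + 18·3.2400 + 2·60.9262 = 225.8201

L=225.820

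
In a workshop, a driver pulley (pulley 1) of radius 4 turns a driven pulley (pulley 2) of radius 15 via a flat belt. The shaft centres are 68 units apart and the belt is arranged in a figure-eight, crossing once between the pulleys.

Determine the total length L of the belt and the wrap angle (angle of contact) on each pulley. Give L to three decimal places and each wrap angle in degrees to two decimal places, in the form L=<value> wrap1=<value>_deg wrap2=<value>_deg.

L=201.034 wrap1=212.45_deg wrap2=212.45_deg

crossed belt: β = asin((r1+r2)/C) = asin(19/68) = 16.2251°
wrap1 = wrap2 = π + 2β = 212.4502°
tangent length = C·cosβ = 65.2917
L = (r1+r2)·wrap + 2·C·cosβ = 19·3.7080 + 2·65.2917 = 201.0345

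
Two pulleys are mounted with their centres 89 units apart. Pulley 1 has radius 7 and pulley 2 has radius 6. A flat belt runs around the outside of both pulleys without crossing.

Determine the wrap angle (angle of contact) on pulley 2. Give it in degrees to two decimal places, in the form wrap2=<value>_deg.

open belt: β = asin((r2−r1)/C) = asin(-1/89) = -0.6438°
wrap1 = π − 2β = 181.2876°
wrap2 = π + 2β = 178.7124°

wrap2=178.71_deg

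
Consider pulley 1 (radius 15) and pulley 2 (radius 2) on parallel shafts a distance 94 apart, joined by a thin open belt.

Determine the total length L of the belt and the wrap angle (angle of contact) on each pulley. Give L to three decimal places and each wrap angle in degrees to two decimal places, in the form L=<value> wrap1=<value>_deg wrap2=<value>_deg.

open belt: β = asin((r2−r1)/C) = asin(-13/94) = -7.9494°
wrap1 = π − 2β = 195.8987°
wrap2 = π + 2β = 164.1013°
tangent length = C·cosβ = 93.0967
L = r1·wrap1 + r2·wrap2 + 2·C·cosβ = 15·3.4191 + 2·2.8641 + 2·93.0967 = 243.2078

L=243.208 wrap1=195.90_deg wrap2=164.10_deg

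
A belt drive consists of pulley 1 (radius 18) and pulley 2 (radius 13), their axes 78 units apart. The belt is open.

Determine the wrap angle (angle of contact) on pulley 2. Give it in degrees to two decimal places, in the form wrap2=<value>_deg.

wrap2=172.65_deg

open belt: β = asin((r2−r1)/C) = asin(-5/78) = -3.6753°
wrap1 = π − 2β = 187.3507°
wrap2 = π + 2β = 172.6493°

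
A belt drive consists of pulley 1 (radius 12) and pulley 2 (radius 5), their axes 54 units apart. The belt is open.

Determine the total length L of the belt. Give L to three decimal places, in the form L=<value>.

open belt: β = asin((r2−r1)/C) = asin(-7/54) = -7.4482°
wrap1 = π − 2β = 194.8964°
wrap2 = π + 2β = 165.1036°
tangent length = C·cosβ = 53.5444
L = r1·wrap1 + r2·wrap2 + 2·C·cosβ = 12·3.4016 + 5·2.8816 + 2·53.5444 = 162.3158

L=162.316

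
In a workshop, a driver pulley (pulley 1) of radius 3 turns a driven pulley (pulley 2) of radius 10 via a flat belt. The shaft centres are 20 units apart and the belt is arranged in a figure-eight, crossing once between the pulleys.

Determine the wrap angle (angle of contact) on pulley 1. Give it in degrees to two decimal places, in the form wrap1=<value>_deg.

wrap1=261.08_deg

crossed belt: β = asin((r1+r2)/C) = asin(13/20) = 40.5416°
wrap1 = wrap2 = π + 2β = 261.0832°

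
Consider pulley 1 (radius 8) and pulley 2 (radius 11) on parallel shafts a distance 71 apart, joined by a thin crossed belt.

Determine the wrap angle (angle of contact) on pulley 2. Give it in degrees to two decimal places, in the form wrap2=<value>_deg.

crossed belt: β = asin((r1+r2)/C) = asin(19/71) = 15.5218°
wrap1 = wrap2 = π + 2β = 211.0437°

wrap2=211.04_deg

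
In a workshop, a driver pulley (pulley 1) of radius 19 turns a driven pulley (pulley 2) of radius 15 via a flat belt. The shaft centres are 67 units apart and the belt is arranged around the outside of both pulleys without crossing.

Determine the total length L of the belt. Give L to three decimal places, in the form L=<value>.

open belt: β = asin((r2−r1)/C) = asin(-4/67) = -3.4227°
wrap1 = π − 2β = 186.8454°
wrap2 = π + 2β = 173.1546°
tangent length = C·cosβ = 66.8805
L = r1·wrap1 + r2·wrap2 + 2·C·cosβ = 19·3.2611 + 15·3.0221 + 2·66.8805 = 241.0530

L=241.053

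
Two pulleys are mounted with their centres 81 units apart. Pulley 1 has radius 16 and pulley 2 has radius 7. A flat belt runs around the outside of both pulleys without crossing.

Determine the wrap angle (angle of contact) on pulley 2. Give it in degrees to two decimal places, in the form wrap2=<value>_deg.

open belt: β = asin((r2−r1)/C) = asin(-9/81) = -6.3794°
wrap1 = π − 2β = 192.7587°
wrap2 = π + 2β = 167.2413°

wrap2=167.24_deg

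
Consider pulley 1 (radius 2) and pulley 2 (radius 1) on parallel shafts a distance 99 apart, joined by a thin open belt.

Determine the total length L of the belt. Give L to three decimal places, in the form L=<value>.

open belt: β = asin((r2−r1)/C) = asin(-1/99) = -0.5788°
wrap1 = π − 2β = 181.1575°
wrap2 = π + 2β = 178.8425°
tangent length = C·cosβ = 98.9949
L = r1·wrap1 + r2·wrap2 + 2·C·cosβ = 2·3.1618 + 1·3.1214 + 2·98.9949 = 207.4349

L=207.435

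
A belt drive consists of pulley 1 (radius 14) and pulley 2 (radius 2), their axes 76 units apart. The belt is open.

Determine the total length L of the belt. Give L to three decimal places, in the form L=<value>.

L=204.164

open belt: β = asin((r2−r1)/C) = asin(-12/76) = -9.0847°
wrap1 = π − 2β = 198.1694°
wrap2 = π + 2β = 161.8306°
tangent length = C·cosβ = 75.0467
L = r1·wrap1 + r2·wrap2 + 2·C·cosβ = 14·3.4587 + 2·2.8245 + 2·75.0467 = 204.1642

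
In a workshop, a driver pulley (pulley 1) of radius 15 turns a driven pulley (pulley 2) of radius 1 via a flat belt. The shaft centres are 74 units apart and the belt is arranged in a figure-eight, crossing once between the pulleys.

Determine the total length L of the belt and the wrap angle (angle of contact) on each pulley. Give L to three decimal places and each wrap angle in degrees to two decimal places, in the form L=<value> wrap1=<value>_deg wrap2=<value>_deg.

L=201.739 wrap1=204.97_deg wrap2=204.97_deg

crossed belt: β = asin((r1+r2)/C) = asin(16/74) = 12.4869°
wrap1 = wrap2 = π + 2β = 204.9738°
tangent length = C·cosβ = 72.2496
L = (r1+r2)·wrap + 2·C·cosβ = 16·3.5775 + 2·72.2496 = 201.7386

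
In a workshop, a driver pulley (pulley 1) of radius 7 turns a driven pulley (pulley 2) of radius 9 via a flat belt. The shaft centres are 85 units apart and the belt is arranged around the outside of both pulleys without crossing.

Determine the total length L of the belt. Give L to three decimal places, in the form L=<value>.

open belt: β = asin((r2−r1)/C) = asin(2/85) = 1.3483°
wrap1 = π − 2β = 177.3035°
wrap2 = π + 2β = 182.6965°
tangent length = C·cosβ = 84.9765
L = r1·wrap1 + r2·wrap2 + 2·C·cosβ = 7·3.0945 + 9·3.1887 + 2·84.9765 = 220.3125

L=220.313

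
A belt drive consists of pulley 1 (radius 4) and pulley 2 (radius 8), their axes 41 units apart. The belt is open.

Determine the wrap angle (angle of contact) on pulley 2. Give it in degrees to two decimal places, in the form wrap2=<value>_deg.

open belt: β = asin((r2−r1)/C) = asin(4/41) = 5.5987°
wrap1 = π − 2β = 168.8025°
wrap2 = π + 2β = 191.1975°

wrap2=191.20_deg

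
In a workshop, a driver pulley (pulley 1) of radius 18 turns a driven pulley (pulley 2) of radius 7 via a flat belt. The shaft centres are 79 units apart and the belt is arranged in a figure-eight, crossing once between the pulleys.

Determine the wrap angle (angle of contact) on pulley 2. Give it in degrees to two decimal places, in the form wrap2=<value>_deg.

wrap2=216.90_deg

crossed belt: β = asin((r1+r2)/C) = asin(25/79) = 18.4487°
wrap1 = wrap2 = π + 2β = 216.8974°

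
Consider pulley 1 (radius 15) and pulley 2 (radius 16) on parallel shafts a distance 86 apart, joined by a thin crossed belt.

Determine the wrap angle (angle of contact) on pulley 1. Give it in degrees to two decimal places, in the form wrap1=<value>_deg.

wrap1=222.26_deg

crossed belt: β = asin((r1+r2)/C) = asin(31/86) = 21.1288°
wrap1 = wrap2 = π + 2β = 222.2575°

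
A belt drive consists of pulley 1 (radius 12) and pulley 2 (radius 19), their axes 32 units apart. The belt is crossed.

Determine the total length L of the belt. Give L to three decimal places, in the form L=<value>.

crossed belt: β = asin((r1+r2)/C) = asin(31/32) = 75.6385°
wrap1 = wrap2 = π + 2β = 331.2770°
tangent length = C·cosβ = 7.9373
L = (r1+r2)·wrap + 2·C·cosβ = 31·5.7819 + 2·7.9373 = 195.1126

L=195.113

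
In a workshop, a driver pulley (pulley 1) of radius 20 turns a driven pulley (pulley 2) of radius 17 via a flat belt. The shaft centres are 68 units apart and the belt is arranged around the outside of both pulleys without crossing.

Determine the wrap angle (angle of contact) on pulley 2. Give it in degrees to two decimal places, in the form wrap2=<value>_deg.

open belt: β = asin((r2−r1)/C) = asin(-3/68) = -2.5286°
wrap1 = π − 2β = 185.0572°
wrap2 = π + 2β = 174.9428°

wrap2=174.94_deg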